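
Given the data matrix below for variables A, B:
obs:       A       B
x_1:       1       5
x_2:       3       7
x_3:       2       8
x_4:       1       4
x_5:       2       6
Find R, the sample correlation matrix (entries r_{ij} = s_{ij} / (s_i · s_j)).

Step 1 — column means:
  mean(A) = (1 + 3 + 2 + 1 + 2) / 5 = 9/5 = 1.8
  mean(B) = (5 + 7 + 8 + 4 + 6) / 5 = 30/5 = 6

Step 2 — sample variances and covariances s[i,j] = (1/(n-1)) · Σ_k (x_{k,i} - mean_i) · (x_{k,j} - mean_j), with n-1 = 4:
  s[A,A] = ((-0.8)·(-0.8) + (1.2)·(1.2) + (0.2)·(0.2) + (-0.8)·(-0.8) + (0.2)·(0.2)) / 4 = 2.8/4 = 0.7
  s[A,B] = ((-0.8)·(-1) + (1.2)·(1) + (0.2)·(2) + (-0.8)·(-2) + (0.2)·(0)) / 4 = 4/4 = 1
  s[B,B] = ((-1)·(-1) + (1)·(1) + (2)·(2) + (-2)·(-2) + (0)·(0)) / 4 = 10/4 = 2.5
  Sample standard deviations s_i = √(s[i,i]):
  s(A) = √(0.7) = 0.8367
  s(B) = √(2.5) = 1.5811

Step 3 — r_{ij} = s_{ij} / (s_i · s_j):
  r[A,A] = 1 (diagonal).
  r[A,B] = 1 / (0.8367 · 1.5811) = 1 / 1.3229 = 0.7559
  r[B,B] = 1 (diagonal).

R is symmetric with unit diagonal. Assembling:

R = [[1, 0.7559],
 [0.7559, 1]]


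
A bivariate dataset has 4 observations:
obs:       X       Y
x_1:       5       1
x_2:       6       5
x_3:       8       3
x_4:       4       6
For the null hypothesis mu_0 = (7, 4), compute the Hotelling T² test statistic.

Step 1 — sample mean vector:
  mean(X) = (5 + 6 + 8 + 4) / 4 = 23/4 = 5.75
  mean(Y) = (1 + 5 + 3 + 6) / 4 = 15/4 = 3.75
  x̄ = (5.75, 3.75),  deviation x̄ - mu_0 = (5.75, 3.75) - (7, 4) = (-1.25, -0.25).

Step 2 — sample covariance matrix, S[i,j] = (1/(n-1)) · Σ_k (x_{k,i} - mean_i) · (x_{k,j} - mean_j), divisor n-1 = 3:
  S[X,X] = ((-0.75)·(-0.75) + (0.25)·(0.25) + (2.25)·(2.25) + (-1.75)·(-1.75)) / 3 = 8.75/3 = 2.9167
  S[X,Y] = ((-0.75)·(-2.75) + (0.25)·(1.25) + (2.25)·(-0.75) + (-1.75)·(2.25)) / 3 = -3.25/3 = -1.0833
  S[Y,Y] = ((-2.75)·(-2.75) + (1.25)·(1.25) + (-0.75)·(-0.75) + (2.25)·(2.25)) / 3 = 14.75/3 = 4.9167
  S = [[2.9167, -1.0833],
 [-1.0833, 4.9167]].

Step 3 — invert S. det(S) = 2.9167·4.9167 - (-1.0833)² = 13.1667.
  S^{-1} = (1/det) · [[d, -b], [-b, a]] = [[0.3734, 0.0823],
 [0.0823, 0.2215]].

Step 4 — quadratic form (x̄ - mu_0)^T · S^{-1} · (x̄ - mu_0):
  S^{-1} · (x̄ - mu_0) = (-0.4873, -0.1582),
  (x̄ - mu_0)^T · [...] = (-1.25)·(-0.4873) + (-0.25)·(-0.1582) = 0.6487.

Step 5 — scale by n: T² = 4 · 0.6487 = 2.5949.

T² ≈ 2.5949


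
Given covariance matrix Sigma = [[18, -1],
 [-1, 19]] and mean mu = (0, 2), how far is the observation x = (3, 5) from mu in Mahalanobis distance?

Step 1 — centre the observation: (x - mu) = (3, 3).

Step 2 — invert Sigma. det(Sigma) = 18·19 - (-1)² = 341.
  Sigma^{-1} = (1/det) · [[d, -b], [-b, a]] = [[0.0557, 0.0029],
 [0.0029, 0.0528]].

Step 3 — form the quadratic (x - mu)^T · Sigma^{-1} · (x - mu):
  Sigma^{-1} · (x - mu) = (0.176, 0.1672).
  (x - mu)^T · [Sigma^{-1} · (x - mu)] = (3)·(0.176) + (3)·(0.1672) = 1.0293.

Step 4 — take square root: d = √(1.0293) ≈ 1.0146.

d(x, mu) = √(1.0293) ≈ 1.0146


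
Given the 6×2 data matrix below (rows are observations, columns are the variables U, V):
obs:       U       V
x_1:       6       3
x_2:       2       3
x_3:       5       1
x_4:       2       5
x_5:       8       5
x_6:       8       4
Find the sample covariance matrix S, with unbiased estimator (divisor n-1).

Step 1 — column means:
  mean(U) = (6 + 2 + 5 + 2 + 8 + 8) / 6 = 31/6 = 5.1667
  mean(V) = (3 + 3 + 1 + 5 + 5 + 4) / 6 = 21/6 = 3.5

Step 2 — sample covariance S[i,j] = (1/(n-1)) · Σ_k (x_{k,i} - mean_i) · (x_{k,j} - mean_j), with n-1 = 5.
  S[U,U] = ((0.8333)·(0.8333) + (-3.1667)·(-3.1667) + (-0.1667)·(-0.1667) + (-3.1667)·(-3.1667) + (2.8333)·(2.8333) + (2.8333)·(2.8333)) / 5 = 36.8333/5 = 7.3667
  S[U,V] = ((0.8333)·(-0.5) + (-3.1667)·(-0.5) + (-0.1667)·(-2.5) + (-3.1667)·(1.5) + (2.8333)·(1.5) + (2.8333)·(0.5)) / 5 = 2.5/5 = 0.5
  S[V,V] = ((-0.5)·(-0.5) + (-0.5)·(-0.5) + (-2.5)·(-2.5) + (1.5)·(1.5) + (1.5)·(1.5) + (0.5)·(0.5)) / 5 = 11.5/5 = 2.3

S is symmetric (S[j,i] = S[i,j]). Assembling:

S = [[7.3667, 0.5],
 [0.5, 2.3]]


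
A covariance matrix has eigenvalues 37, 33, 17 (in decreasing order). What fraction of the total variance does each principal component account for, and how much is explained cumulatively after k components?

Step 1 — total variance = trace(Sigma) = Σ λ_i = 37 + 33 + 17 = 87.

Step 2 — fraction explained by component i = λ_i / Σ λ:
  PC1: 37/87 = 0.4253
  PC2: 33/87 = 0.3793
  PC3: 17/87 = 0.1954

Step 3 — cumulative fraction after k components = (λ_1 + ... + λ_k) / Σ λ:
  k = 1: 37/87 = 0.4253
  k = 2: (37 + 33)/87 = 70/87 = 0.8046
  k = 3: (37 + 33 + 17)/87 = 87/87 = 1

Summary (fraction, with percent):

explained: PC1 0.4253 (42.53%), PC2 0.3793 (37.93%), PC3 0.1954 (19.54%);  cumulative: 0.4253, 0.8046, 1


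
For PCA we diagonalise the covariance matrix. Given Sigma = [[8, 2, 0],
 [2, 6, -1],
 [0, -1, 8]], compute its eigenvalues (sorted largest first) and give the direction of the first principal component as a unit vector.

Step 1 — characteristic polynomial p(λ) = det(λI - Sigma) = λ³ - tr·λ² + c_1·λ - det, where tr = trace, c_1 = sum of the principal 2×2 minors, det = det(Sigma):
  tr = 8 + 6 + 8 = 22,
  c_1 = (8·6 - (2)²) + (8·8 - (0)²) + (6·8 - (-1)²) = 44 + 64 + 47 = 155,
  det = 8·(6·8 - (-1)²) - (2)·((2)·8 - (-1)·(0)) + (0)·((2)·(-1) - 6·(0)) = 8·(47) - (2)·(16) + (0)·(-2) = 344.
  So p(λ) = λ³ - 22λ² + 155λ - 344.
Step 2 — look for an integer root (rational root theorem: any rational root is an integer divisor of 344). Testing λ = 8:
  p(8) = 512 - 1408 + 1240 - 344 = 0  ✓
  Dividing out (λ - 8): p(λ) = (λ - 8)(λ² - 14λ + 43).
Step 3 — remaining eigenvalues from the quadratic λ² - 14λ + 43 = 0:
  Δ = 14² - 4·43 = 196 - 172 = 24,  λ = (14 ± √24)/2 = (14 ± 4.899)/2 ≈ 9.4495 or 4.5505.
  Sorted: λ_1 = 9.4495,  λ_2 = 8,  λ_3 = 4.5505  (check: sum = 22 = tr ✓).

Step 4 — unit eigenvector for λ_1 ≈ 9.4495: v spans the null space of (Sigma - λ_1 I), whose rows are
  r_1 = (-1.4495, 2, 0),  r_2 = (2, -3.4495, -1),  r_3 = (0, -1, -1.4495).
  v is orthogonal to every row, so take v ∝ r_1 × r_2 = ((2)·(-1) - (0)·(-3.4495), (0)·(2) - (-1.4495)·(-1), (-1.4495)·(-3.4495) - (2)·(2)) ≈ (-2, -1.4495, 1).
  Rescale (multiply by -1 so the first nonzero entry is positive): u = (2, 1.4495, -1).
  ||u|| = √((2)² + (1.4495)² + (-1)²) = √(7.101) ≈ 2.6648,  v_1 = u/||u|| ≈ (0.7505, 0.5439, -0.3753) (||v_1|| = 1).

λ_1 = 9.4495,  λ_2 = 8,  λ_3 = 4.5505;  v_1 ≈ (0.7505, 0.5439, -0.3753)


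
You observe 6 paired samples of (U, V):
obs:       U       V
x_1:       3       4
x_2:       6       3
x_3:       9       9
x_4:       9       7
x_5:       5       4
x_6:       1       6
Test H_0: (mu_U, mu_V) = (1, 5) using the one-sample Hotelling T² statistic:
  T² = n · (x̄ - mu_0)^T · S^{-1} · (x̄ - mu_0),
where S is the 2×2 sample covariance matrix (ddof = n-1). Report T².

Step 1 — sample mean vector:
  mean(U) = (3 + 6 + 9 + 9 + 5 + 1) / 6 = 33/6 = 5.5
  mean(V) = (4 + 3 + 9 + 7 + 4 + 6) / 6 = 33/6 = 5.5
  x̄ = (5.5, 5.5),  deviation x̄ - mu_0 = (5.5, 5.5) - (1, 5) = (4.5, 0.5).

Step 2 — sample covariance matrix, S[i,j] = (1/(n-1)) · Σ_k (x_{k,i} - mean_i) · (x_{k,j} - mean_j), divisor n-1 = 5:
  S[U,U] = ((-2.5)·(-2.5) + (0.5)·(0.5) + (3.5)·(3.5) + (3.5)·(3.5) + (-0.5)·(-0.5) + (-4.5)·(-4.5)) / 5 = 51.5/5 = 10.3
  S[U,V] = ((-2.5)·(-1.5) + (0.5)·(-2.5) + (3.5)·(3.5) + (3.5)·(1.5) + (-0.5)·(-1.5) + (-4.5)·(0.5)) / 5 = 18.5/5 = 3.7
  S[V,V] = ((-1.5)·(-1.5) + (-2.5)·(-2.5) + (3.5)·(3.5) + (1.5)·(1.5) + (-1.5)·(-1.5) + (0.5)·(0.5)) / 5 = 25.5/5 = 5.1
  S = [[10.3, 3.7],
 [3.7, 5.1]].

Step 3 — invert S. det(S) = 10.3·5.1 - (3.7)² = 38.84.
  S^{-1} = (1/det) · [[d, -b], [-b, a]] = [[0.1313, -0.0953],
 [-0.0953, 0.2652]].

Step 4 — quadratic form (x̄ - mu_0)^T · S^{-1} · (x̄ - mu_0):
  S^{-1} · (x̄ - mu_0) = (0.5433, -0.2961),
  (x̄ - mu_0)^T · [...] = (4.5)·(0.5433) + (0.5)·(-0.2961) = 2.2966.

Step 5 — scale by n: T² = 6 · 2.2966 = 13.7796.

T² ≈ 13.7796


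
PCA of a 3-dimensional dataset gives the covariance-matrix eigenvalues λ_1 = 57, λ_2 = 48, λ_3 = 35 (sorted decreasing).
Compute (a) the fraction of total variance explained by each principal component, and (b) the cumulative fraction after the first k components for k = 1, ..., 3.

Step 1 — total variance = trace(Sigma) = Σ λ_i = 57 + 48 + 35 = 140.

Step 2 — fraction explained by component i = λ_i / Σ λ:
  PC1: 57/140 = 0.4071
  PC2: 48/140 = 0.3429
  PC3: 35/140 = 0.25

Step 3 — cumulative fraction after k components = (λ_1 + ... + λ_k) / Σ λ:
  k = 1: 57/140 = 0.4071
  k = 2: (57 + 48)/140 = 105/140 = 0.75
  k = 3: (57 + 48 + 35)/140 = 140/140 = 1

Summary (fraction, with percent):

explained: PC1 0.4071 (40.71%), PC2 0.3429 (34.29%), PC3 0.25 (25%);  cumulative: 0.4071, 0.75, 1


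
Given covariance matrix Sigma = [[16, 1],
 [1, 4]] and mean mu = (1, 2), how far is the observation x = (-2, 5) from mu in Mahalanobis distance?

Step 1 — centre the observation: (x - mu) = (-3, 3).

Step 2 — invert Sigma. det(Sigma) = 16·4 - (1)² = 63.
  Sigma^{-1} = (1/det) · [[d, -b], [-b, a]] = [[0.0635, -0.0159],
 [-0.0159, 0.254]].

Step 3 — form the quadratic (x - mu)^T · Sigma^{-1} · (x - mu):
  Sigma^{-1} · (x - mu) = (-0.2381, 0.8095).
  (x - mu)^T · [Sigma^{-1} · (x - mu)] = (-3)·(-0.2381) + (3)·(0.8095) = 3.1429.

Step 4 — take square root: d = √(3.1429) ≈ 1.7728.

d(x, mu) = √(3.1429) ≈ 1.7728


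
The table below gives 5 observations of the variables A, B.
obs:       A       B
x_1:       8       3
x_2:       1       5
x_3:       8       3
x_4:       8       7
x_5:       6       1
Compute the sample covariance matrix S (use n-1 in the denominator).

Step 1 — column means:
  mean(A) = (8 + 1 + 8 + 8 + 6) / 5 = 31/5 = 6.2
  mean(B) = (3 + 5 + 3 + 7 + 1) / 5 = 19/5 = 3.8

Step 2 — sample covariance S[i,j] = (1/(n-1)) · Σ_k (x_{k,i} - mean_i) · (x_{k,j} - mean_j), with n-1 = 4.
  S[A,A] = ((1.8)·(1.8) + (-5.2)·(-5.2) + (1.8)·(1.8) + (1.8)·(1.8) + (-0.2)·(-0.2)) / 4 = 36.8/4 = 9.2
  S[A,B] = ((1.8)·(-0.8) + (-5.2)·(1.2) + (1.8)·(-0.8) + (1.8)·(3.2) + (-0.2)·(-2.8)) / 4 = -2.8/4 = -0.7
  S[B,B] = ((-0.8)·(-0.8) + (1.2)·(1.2) + (-0.8)·(-0.8) + (3.2)·(3.2) + (-2.8)·(-2.8)) / 4 = 20.8/4 = 5.2

S is symmetric (S[j,i] = S[i,j]). Assembling:

S = [[9.2, -0.7],
 [-0.7, 5.2]]


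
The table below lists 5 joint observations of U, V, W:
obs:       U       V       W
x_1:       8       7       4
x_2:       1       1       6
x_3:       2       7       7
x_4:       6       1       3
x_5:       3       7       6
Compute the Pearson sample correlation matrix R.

Step 1 — column means:
  mean(U) = (8 + 1 + 2 + 6 + 3) / 5 = 20/5 = 4
  mean(V) = (7 + 1 + 7 + 1 + 7) / 5 = 23/5 = 4.6
  mean(W) = (4 + 6 + 7 + 3 + 6) / 5 = 26/5 = 5.2

Step 2 — sample variances and covariances s[i,j] = (1/(n-1)) · Σ_k (x_{k,i} - mean_i) · (x_{k,j} - mean_j), with n-1 = 4:
  s[U,U] = ((4)·(4) + (-3)·(-3) + (-2)·(-2) + (2)·(2) + (-1)·(-1)) / 4 = 34/4 = 8.5
  s[U,V] = ((4)·(2.4) + (-3)·(-3.6) + (-2)·(2.4) + (2)·(-3.6) + (-1)·(2.4)) / 4 = 6/4 = 1.5
  s[U,W] = ((4)·(-1.2) + (-3)·(0.8) + (-2)·(1.8) + (2)·(-2.2) + (-1)·(0.8)) / 4 = -16/4 = -4
  s[V,V] = ((2.4)·(2.4) + (-3.6)·(-3.6) + (2.4)·(2.4) + (-3.6)·(-3.6) + (2.4)·(2.4)) / 4 = 43.2/4 = 10.8
  s[V,W] = ((2.4)·(-1.2) + (-3.6)·(0.8) + (2.4)·(1.8) + (-3.6)·(-2.2) + (2.4)·(0.8)) / 4 = 8.4/4 = 2.1
  s[W,W] = ((-1.2)·(-1.2) + (0.8)·(0.8) + (1.8)·(1.8) + (-2.2)·(-2.2) + (0.8)·(0.8)) / 4 = 10.8/4 = 2.7
  Sample standard deviations s_i = √(s[i,i]):
  s(U) = √(8.5) = 2.9155
  s(V) = √(10.8) = 3.2863
  s(W) = √(2.7) = 1.6432

Step 3 — r_{ij} = s_{ij} / (s_i · s_j):
  r[U,U] = 1 (diagonal).
  r[U,V] = 1.5 / (2.9155 · 3.2863) = 1.5 / 9.5812 = 0.1566
  r[U,W] = -4 / (2.9155 · 1.6432) = -4 / 4.7906 = -0.835
  r[V,V] = 1 (diagonal).
  r[V,W] = 2.1 / (3.2863 · 1.6432) = 2.1 / 5.4 = 0.3889
  r[W,W] = 1 (diagonal).

R is symmetric with unit diagonal. Assembling:

R = [[1, 0.1566, -0.835],
 [0.1566, 1, 0.3889],
 [-0.835, 0.3889, 1]]


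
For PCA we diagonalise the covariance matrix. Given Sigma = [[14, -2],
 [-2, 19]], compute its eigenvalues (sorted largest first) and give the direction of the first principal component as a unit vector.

Step 1 — characteristic polynomial of 2×2 Sigma:
  det(Sigma - λI) = λ² - trace · λ + det = 0.
  trace = 14 + 19 = 33, det = 14·19 - (-2)² = 262.
Step 2 — discriminant:
  Δ = trace² - 4·det = 1089 - 1048 = 41.
Step 3 — eigenvalues:
  λ = (trace ± √Δ)/2 = (33 ± 6.4031)/2,
  λ_1 = 19.7016,  λ_2 = 13.2984.

Step 4 — unit eigenvector for λ_1: solve (Sigma - λ_1 I)v = 0. First row:
  (14 - 19.7016)·v_x + (-2)·v_y = 0, i.e. (-5.7016)·v_x + (-2)·v_y = 0,
  so v ∝ (b, λ_1 - a) = (-2, 5.7016); multiply by -1 so the first entry is positive: u = (2, -5.7016).
  ||u|| = √((2)² + (-5.7016)²) = √(36.5078) ≈ 6.0422,
  v_1 = u/||u|| ≈ (0.331, -0.9436) (||v_1|| = 1).

λ_1 = 19.7016,  λ_2 = 13.2984;  v_1 ≈ (0.331, -0.9436)


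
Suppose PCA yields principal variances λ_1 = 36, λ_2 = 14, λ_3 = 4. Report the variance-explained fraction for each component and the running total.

Step 1 — total variance = trace(Sigma) = Σ λ_i = 36 + 14 + 4 = 54.

Step 2 — fraction explained by component i = λ_i / Σ λ:
  PC1: 36/54 = 0.6667
  PC2: 14/54 = 0.2593
  PC3: 4/54 = 0.0741

Step 3 — cumulative fraction after k components = (λ_1 + ... + λ_k) / Σ λ:
  k = 1: 36/54 = 0.6667
  k = 2: (36 + 14)/54 = 50/54 = 0.9259
  k = 3: (36 + 14 + 4)/54 = 54/54 = 1

Summary (fraction, with percent):

explained: PC1 0.6667 (66.67%), PC2 0.2593 (25.93%), PC3 0.0741 (7.41%);  cumulative: 0.6667, 0.9259, 1


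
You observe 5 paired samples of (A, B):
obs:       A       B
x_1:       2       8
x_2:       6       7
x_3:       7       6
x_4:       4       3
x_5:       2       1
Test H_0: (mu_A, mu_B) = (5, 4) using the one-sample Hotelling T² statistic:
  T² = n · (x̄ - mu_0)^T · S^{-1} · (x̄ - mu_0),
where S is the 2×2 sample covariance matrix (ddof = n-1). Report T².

Step 1 — sample mean vector:
  mean(A) = (2 + 6 + 7 + 4 + 2) / 5 = 21/5 = 4.2
  mean(B) = (8 + 7 + 6 + 3 + 1) / 5 = 25/5 = 5
  x̄ = (4.2, 5),  deviation x̄ - mu_0 = (4.2, 5) - (5, 4) = (-0.8, 1).

Step 2 — sample covariance matrix, S[i,j] = (1/(n-1)) · Σ_k (x_{k,i} - mean_i) · (x_{k,j} - mean_j), divisor n-1 = 4:
  S[A,A] = ((-2.2)·(-2.2) + (1.8)·(1.8) + (2.8)·(2.8) + (-0.2)·(-0.2) + (-2.2)·(-2.2)) / 4 = 20.8/4 = 5.2
  S[A,B] = ((-2.2)·(3) + (1.8)·(2) + (2.8)·(1) + (-0.2)·(-2) + (-2.2)·(-4)) / 4 = 9/4 = 2.25
  S[B,B] = ((3)·(3) + (2)·(2) + (1)·(1) + (-2)·(-2) + (-4)·(-4)) / 4 = 34/4 = 8.5
  S = [[5.2, 2.25],
 [2.25, 8.5]].

Step 3 — invert S. det(S) = 5.2·8.5 - (2.25)² = 39.1375.
  S^{-1} = (1/det) · [[d, -b], [-b, a]] = [[0.2172, -0.0575],
 [-0.0575, 0.1329]].

Step 4 — quadratic form (x̄ - mu_0)^T · S^{-1} · (x̄ - mu_0):
  S^{-1} · (x̄ - mu_0) = (-0.2312, 0.1789),
  (x̄ - mu_0)^T · [...] = (-0.8)·(-0.2312) + (1)·(0.1789) = 0.3638.

Step 5 — scale by n: T² = 5 · 0.3638 = 1.8192.

T² ≈ 1.8192


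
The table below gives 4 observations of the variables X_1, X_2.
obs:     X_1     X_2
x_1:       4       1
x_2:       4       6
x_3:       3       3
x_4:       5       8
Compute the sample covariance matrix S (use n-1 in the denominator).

Step 1 — column means:
  mean(X_1) = (4 + 4 + 3 + 5) / 4 = 16/4 = 4
  mean(X_2) = (1 + 6 + 3 + 8) / 4 = 18/4 = 4.5

Step 2 — sample covariance S[i,j] = (1/(n-1)) · Σ_k (x_{k,i} - mean_i) · (x_{k,j} - mean_j), with n-1 = 3.
  S[X_1,X_1] = ((0)·(0) + (0)·(0) + (-1)·(-1) + (1)·(1)) / 3 = 2/3 = 0.6667
  S[X_1,X_2] = ((0)·(-3.5) + (0)·(1.5) + (-1)·(-1.5) + (1)·(3.5)) / 3 = 5/3 = 1.6667
  S[X_2,X_2] = ((-3.5)·(-3.5) + (1.5)·(1.5) + (-1.5)·(-1.5) + (3.5)·(3.5)) / 3 = 29/3 = 9.6667

S is symmetric (S[j,i] = S[i,j]). Assembling:

S = [[0.6667, 1.6667],
 [1.6667, 9.6667]]


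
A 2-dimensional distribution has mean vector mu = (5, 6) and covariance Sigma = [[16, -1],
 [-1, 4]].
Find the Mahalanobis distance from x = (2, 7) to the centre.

Step 1 — centre the observation: (x - mu) = (-3, 1).

Step 2 — invert Sigma. det(Sigma) = 16·4 - (-1)² = 63.
  Sigma^{-1} = (1/det) · [[d, -b], [-b, a]] = [[0.0635, 0.0159],
 [0.0159, 0.254]].

Step 3 — form the quadratic (x - mu)^T · Sigma^{-1} · (x - mu):
  Sigma^{-1} · (x - mu) = (-0.1746, 0.2063).
  (x - mu)^T · [Sigma^{-1} · (x - mu)] = (-3)·(-0.1746) + (1)·(0.2063) = 0.7302.

Step 4 — take square root: d = √(0.7302) ≈ 0.8545.

d(x, mu) = √(0.7302) ≈ 0.8545


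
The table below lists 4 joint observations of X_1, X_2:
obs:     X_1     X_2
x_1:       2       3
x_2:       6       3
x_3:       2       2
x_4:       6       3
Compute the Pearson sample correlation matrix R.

Step 1 — column means:
  mean(X_1) = (2 + 6 + 2 + 6) / 4 = 16/4 = 4
  mean(X_2) = (3 + 3 + 2 + 3) / 4 = 11/4 = 2.75

Step 2 — sample variances and covariances s[i,j] = (1/(n-1)) · Σ_k (x_{k,i} - mean_i) · (x_{k,j} - mean_j), with n-1 = 3:
  s[X_1,X_1] = ((-2)·(-2) + (2)·(2) + (-2)·(-2) + (2)·(2)) / 3 = 16/3 = 5.3333
  s[X_1,X_2] = ((-2)·(0.25) + (2)·(0.25) + (-2)·(-0.75) + (2)·(0.25)) / 3 = 2/3 = 0.6667
  s[X_2,X_2] = ((0.25)·(0.25) + (0.25)·(0.25) + (-0.75)·(-0.75) + (0.25)·(0.25)) / 3 = 0.75/3 = 0.25
  Sample standard deviations s_i = √(s[i,i]):
  s(X_1) = √(5.3333) = 2.3094
  s(X_2) = √(0.25) = 0.5

Step 3 — r_{ij} = s_{ij} / (s_i · s_j):
  r[X_1,X_1] = 1 (diagonal).
  r[X_1,X_2] = 0.6667 / (2.3094 · 0.5) = 0.6667 / 1.1547 = 0.5774
  r[X_2,X_2] = 1 (diagonal).

R is symmetric with unit diagonal. Assembling:

R = [[1, 0.5774],
 [0.5774, 1]]


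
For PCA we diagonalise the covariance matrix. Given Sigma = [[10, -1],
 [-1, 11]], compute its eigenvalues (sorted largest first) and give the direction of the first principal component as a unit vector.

Step 1 — characteristic polynomial of 2×2 Sigma:
  det(Sigma - λI) = λ² - trace · λ + det = 0.
  trace = 10 + 11 = 21, det = 10·11 - (-1)² = 109.
Step 2 — discriminant:
  Δ = trace² - 4·det = 441 - 436 = 5.
Step 3 — eigenvalues:
  λ = (trace ± √Δ)/2 = (21 ± 2.2361)/2,
  λ_1 = 11.618,  λ_2 = 9.382.

Step 4 — unit eigenvector for λ_1: solve (Sigma - λ_1 I)v = 0. First row:
  (10 - 11.618)·v_x + (-1)·v_y = 0, i.e. (-1.618)·v_x + (-1)·v_y = 0,
  so v ∝ (b, λ_1 - a) = (-1, 1.618); multiply by -1 so the first entry is positive: u = (1, -1.618).
  ||u|| = √((1)² + (-1.618)²) = √(3.618) ≈ 1.9021,
  v_1 = u/||u|| ≈ (0.5257, -0.8507) (||v_1|| = 1).

λ_1 = 11.618,  λ_2 = 9.382;  v_1 ≈ (0.5257, -0.8507)


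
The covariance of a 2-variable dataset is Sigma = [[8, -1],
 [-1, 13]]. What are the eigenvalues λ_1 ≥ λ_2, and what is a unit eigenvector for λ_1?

Step 1 — characteristic polynomial of 2×2 Sigma:
  det(Sigma - λI) = λ² - trace · λ + det = 0.
  trace = 8 + 13 = 21, det = 8·13 - (-1)² = 103.
Step 2 — discriminant:
  Δ = trace² - 4·det = 441 - 412 = 29.
Step 3 — eigenvalues:
  λ = (trace ± √Δ)/2 = (21 ± 5.3852)/2,
  λ_1 = 13.1926,  λ_2 = 7.8074.

Step 4 — unit eigenvector for λ_1: solve (Sigma - λ_1 I)v = 0. First row:
  (8 - 13.1926)·v_x + (-1)·v_y = 0, i.e. (-5.1926)·v_x + (-1)·v_y = 0,
  so v ∝ (b, λ_1 - a) = (-1, 5.1926); multiply by -1 so the first entry is positive: u = (1, -5.1926).
  ||u|| = √((1)² + (-5.1926)²) = √(27.9629) ≈ 5.288,
  v_1 = u/||u|| ≈ (0.1891, -0.982) (||v_1|| = 1).

λ_1 = 13.1926,  λ_2 = 7.8074;  v_1 ≈ (0.1891, -0.982)


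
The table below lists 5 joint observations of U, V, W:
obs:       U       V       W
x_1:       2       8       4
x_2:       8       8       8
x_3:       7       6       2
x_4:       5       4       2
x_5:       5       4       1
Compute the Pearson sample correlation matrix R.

Step 1 — column means:
  mean(U) = (2 + 8 + 7 + 5 + 5) / 5 = 27/5 = 5.4
  mean(V) = (8 + 8 + 6 + 4 + 4) / 5 = 30/5 = 6
  mean(W) = (4 + 8 + 2 + 2 + 1) / 5 = 17/5 = 3.4

Step 2 — sample variances and covariances s[i,j] = (1/(n-1)) · Σ_k (x_{k,i} - mean_i) · (x_{k,j} - mean_j), with n-1 = 4:
  s[U,U] = ((-3.4)·(-3.4) + (2.6)·(2.6) + (1.6)·(1.6) + (-0.4)·(-0.4) + (-0.4)·(-0.4)) / 4 = 21.2/4 = 5.3
  s[U,V] = ((-3.4)·(2) + (2.6)·(2) + (1.6)·(0) + (-0.4)·(-2) + (-0.4)·(-2)) / 4 = 0/4 = 0
  s[U,W] = ((-3.4)·(0.6) + (2.6)·(4.6) + (1.6)·(-1.4) + (-0.4)·(-1.4) + (-0.4)·(-2.4)) / 4 = 9.2/4 = 2.3
  s[V,V] = ((2)·(2) + (2)·(2) + (0)·(0) + (-2)·(-2) + (-2)·(-2)) / 4 = 16/4 = 4
  s[V,W] = ((2)·(0.6) + (2)·(4.6) + (0)·(-1.4) + (-2)·(-1.4) + (-2)·(-2.4)) / 4 = 18/4 = 4.5
  s[W,W] = ((0.6)·(0.6) + (4.6)·(4.6) + (-1.4)·(-1.4) + (-1.4)·(-1.4) + (-2.4)·(-2.4)) / 4 = 31.2/4 = 7.8
  Sample standard deviations s_i = √(s[i,i]):
  s(U) = √(5.3) = 2.3022
  s(V) = √(4) = 2
  s(W) = √(7.8) = 2.7928

Step 3 — r_{ij} = s_{ij} / (s_i · s_j):
  r[U,U] = 1 (diagonal).
  r[U,V] = 0 / (2.3022 · 2) = 0 / 4.6043 = 0
  r[U,W] = 2.3 / (2.3022 · 2.7928) = 2.3 / 6.4296 = 0.3577
  r[V,V] = 1 (diagonal).
  r[V,W] = 4.5 / (2 · 2.7928) = 4.5 / 5.5857 = 0.8056
  r[W,W] = 1 (diagonal).

R is symmetric with unit diagonal. Assembling:

R = [[1, 0, 0.3577],
 [0, 1, 0.8056],
 [0.3577, 0.8056, 1]]


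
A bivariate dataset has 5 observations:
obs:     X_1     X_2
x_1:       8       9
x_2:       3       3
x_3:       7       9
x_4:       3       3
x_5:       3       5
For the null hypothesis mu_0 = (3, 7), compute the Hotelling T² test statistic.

Step 1 — sample mean vector:
  mean(X_1) = (8 + 3 + 7 + 3 + 3) / 5 = 24/5 = 4.8
  mean(X_2) = (9 + 3 + 9 + 3 + 5) / 5 = 29/5 = 5.8
  x̄ = (4.8, 5.8),  deviation x̄ - mu_0 = (4.8, 5.8) - (3, 7) = (1.8, -1.2).

Step 2 — sample covariance matrix, S[i,j] = (1/(n-1)) · Σ_k (x_{k,i} - mean_i) · (x_{k,j} - mean_j), divisor n-1 = 4:
  S[X_1,X_1] = ((3.2)·(3.2) + (-1.8)·(-1.8) + (2.2)·(2.2) + (-1.8)·(-1.8) + (-1.8)·(-1.8)) / 4 = 24.8/4 = 6.2
  S[X_1,X_2] = ((3.2)·(3.2) + (-1.8)·(-2.8) + (2.2)·(3.2) + (-1.8)·(-2.8) + (-1.8)·(-0.8)) / 4 = 28.8/4 = 7.2
  S[X_2,X_2] = ((3.2)·(3.2) + (-2.8)·(-2.8) + (3.2)·(3.2) + (-2.8)·(-2.8) + (-0.8)·(-0.8)) / 4 = 36.8/4 = 9.2
  S = [[6.2, 7.2],
 [7.2, 9.2]].

Step 3 — invert S. det(S) = 6.2·9.2 - (7.2)² = 5.2.
  S^{-1} = (1/det) · [[d, -b], [-b, a]] = [[1.7692, -1.3846],
 [-1.3846, 1.1923]].

Step 4 — quadratic form (x̄ - mu_0)^T · S^{-1} · (x̄ - mu_0):
  S^{-1} · (x̄ - mu_0) = (4.8462, -3.9231),
  (x̄ - mu_0)^T · [...] = (1.8)·(4.8462) + (-1.2)·(-3.9231) = 13.4308.

Step 5 — scale by n: T² = 5 · 13.4308 = 67.1538.

T² ≈ 67.1538


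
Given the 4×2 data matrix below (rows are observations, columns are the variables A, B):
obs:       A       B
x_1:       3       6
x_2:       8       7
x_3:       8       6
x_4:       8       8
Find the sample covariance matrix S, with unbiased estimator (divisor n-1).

Step 1 — column means:
  mean(A) = (3 + 8 + 8 + 8) / 4 = 27/4 = 6.75
  mean(B) = (6 + 7 + 6 + 8) / 4 = 27/4 = 6.75

Step 2 — sample covariance S[i,j] = (1/(n-1)) · Σ_k (x_{k,i} - mean_i) · (x_{k,j} - mean_j), with n-1 = 3.
  S[A,A] = ((-3.75)·(-3.75) + (1.25)·(1.25) + (1.25)·(1.25) + (1.25)·(1.25)) / 3 = 18.75/3 = 6.25
  S[A,B] = ((-3.75)·(-0.75) + (1.25)·(0.25) + (1.25)·(-0.75) + (1.25)·(1.25)) / 3 = 3.75/3 = 1.25
  S[B,B] = ((-0.75)·(-0.75) + (0.25)·(0.25) + (-0.75)·(-0.75) + (1.25)·(1.25)) / 3 = 2.75/3 = 0.9167

S is symmetric (S[j,i] = S[i,j]). Assembling:

S = [[6.25, 1.25],
 [1.25, 0.9167]]


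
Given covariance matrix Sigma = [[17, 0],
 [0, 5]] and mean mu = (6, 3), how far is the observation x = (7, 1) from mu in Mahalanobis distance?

Step 1 — centre the observation: (x - mu) = (1, -2).

Step 2 — invert Sigma. det(Sigma) = 17·5 - (0)² = 85.
  Sigma^{-1} = (1/det) · [[d, -b], [-b, a]] = [[0.0588, 0],
 [0, 0.2]].

Step 3 — form the quadratic (x - mu)^T · Sigma^{-1} · (x - mu):
  Sigma^{-1} · (x - mu) = (0.0588, -0.4).
  (x - mu)^T · [Sigma^{-1} · (x - mu)] = (1)·(0.0588) + (-2)·(-0.4) = 0.8588.

Step 4 — take square root: d = √(0.8588) ≈ 0.9267.

d(x, mu) = √(0.8588) ≈ 0.9267


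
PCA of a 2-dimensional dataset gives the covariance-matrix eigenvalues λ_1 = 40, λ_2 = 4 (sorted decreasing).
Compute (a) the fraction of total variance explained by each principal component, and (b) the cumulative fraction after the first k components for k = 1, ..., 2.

Step 1 — total variance = trace(Sigma) = Σ λ_i = 40 + 4 = 44.

Step 2 — fraction explained by component i = λ_i / Σ λ:
  PC1: 40/44 = 0.9091
  PC2: 4/44 = 0.0909

Step 3 — cumulative fraction after k components = (λ_1 + ... + λ_k) / Σ λ:
  k = 1: 40/44 = 0.9091
  k = 2: (40 + 4)/44 = 44/44 = 1

Summary (fraction, with percent):

explained: PC1 0.9091 (90.91%), PC2 0.0909 (9.09%);  cumulative: 0.9091, 1


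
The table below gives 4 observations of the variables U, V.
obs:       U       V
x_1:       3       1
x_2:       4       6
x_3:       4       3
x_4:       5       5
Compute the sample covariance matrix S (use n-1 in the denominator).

Step 1 — column means:
  mean(U) = (3 + 4 + 4 + 5) / 4 = 16/4 = 4
  mean(V) = (1 + 6 + 3 + 5) / 4 = 15/4 = 3.75

Step 2 — sample covariance S[i,j] = (1/(n-1)) · Σ_k (x_{k,i} - mean_i) · (x_{k,j} - mean_j), with n-1 = 3.
  S[U,U] = ((-1)·(-1) + (0)·(0) + (0)·(0) + (1)·(1)) / 3 = 2/3 = 0.6667
  S[U,V] = ((-1)·(-2.75) + (0)·(2.25) + (0)·(-0.75) + (1)·(1.25)) / 3 = 4/3 = 1.3333
  S[V,V] = ((-2.75)·(-2.75) + (2.25)·(2.25) + (-0.75)·(-0.75) + (1.25)·(1.25)) / 3 = 14.75/3 = 4.9167

S is symmetric (S[j,i] = S[i,j]). Assembling:

S = [[0.6667, 1.3333],
 [1.3333, 4.9167]]


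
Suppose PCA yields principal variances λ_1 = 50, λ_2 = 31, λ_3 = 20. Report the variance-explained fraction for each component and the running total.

Step 1 — total variance = trace(Sigma) = Σ λ_i = 50 + 31 + 20 = 101.

Step 2 — fraction explained by component i = λ_i / Σ λ:
  PC1: 50/101 = 0.495
  PC2: 31/101 = 0.3069
  PC3: 20/101 = 0.198

Step 3 — cumulative fraction after k components = (λ_1 + ... + λ_k) / Σ λ:
  k = 1: 50/101 = 0.495
  k = 2: (50 + 31)/101 = 81/101 = 0.802
  k = 3: (50 + 31 + 20)/101 = 101/101 = 1

Summary (fraction, with percent):

explained: PC1 0.495 (49.5%), PC2 0.3069 (30.69%), PC3 0.198 (19.8%);  cumulative: 0.495, 0.802, 1


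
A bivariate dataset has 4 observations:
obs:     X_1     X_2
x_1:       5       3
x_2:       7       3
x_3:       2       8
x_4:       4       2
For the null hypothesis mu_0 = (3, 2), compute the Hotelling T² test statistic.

Step 1 — sample mean vector:
  mean(X_1) = (5 + 7 + 2 + 4) / 4 = 18/4 = 4.5
  mean(X_2) = (3 + 3 + 8 + 2) / 4 = 16/4 = 4
  x̄ = (4.5, 4),  deviation x̄ - mu_0 = (4.5, 4) - (3, 2) = (1.5, 2).

Step 2 — sample covariance matrix, S[i,j] = (1/(n-1)) · Σ_k (x_{k,i} - mean_i) · (x_{k,j} - mean_j), divisor n-1 = 3:
  S[X_1,X_1] = ((0.5)·(0.5) + (2.5)·(2.5) + (-2.5)·(-2.5) + (-0.5)·(-0.5)) / 3 = 13/3 = 4.3333
  S[X_1,X_2] = ((0.5)·(-1) + (2.5)·(-1) + (-2.5)·(4) + (-0.5)·(-2)) / 3 = -12/3 = -4
  S[X_2,X_2] = ((-1)·(-1) + (-1)·(-1) + (4)·(4) + (-2)·(-2)) / 3 = 22/3 = 7.3333
  S = [[4.3333, -4],
 [-4, 7.3333]].

Step 3 — invert S. det(S) = 4.3333·7.3333 - (-4)² = 15.7778.
  S^{-1} = (1/det) · [[d, -b], [-b, a]] = [[0.4648, 0.2535],
 [0.2535, 0.2746]].

Step 4 — quadratic form (x̄ - mu_0)^T · S^{-1} · (x̄ - mu_0):
  S^{-1} · (x̄ - mu_0) = (1.2042, 0.9296),
  (x̄ - mu_0)^T · [...] = (1.5)·(1.2042) + (2)·(0.9296) = 3.6655.

Step 5 — scale by n: T² = 4 · 3.6655 = 14.662.

T² ≈ 14.662


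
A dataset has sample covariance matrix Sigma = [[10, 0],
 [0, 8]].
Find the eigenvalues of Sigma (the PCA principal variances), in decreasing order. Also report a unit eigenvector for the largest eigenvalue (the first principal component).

Step 1 — characteristic polynomial of 2×2 Sigma:
  det(Sigma - λI) = λ² - trace · λ + det = 0.
  trace = 10 + 8 = 18, det = 10·8 - (0)² = 80.
Step 2 — discriminant:
  Δ = trace² - 4·det = 324 - 320 = 4.
Step 3 — eigenvalues:
  λ = (trace ± √Δ)/2 = (18 ± 2)/2,
  λ_1 = 10,  λ_2 = 8.

Step 4 — unit eigenvector for λ_1: Sigma is diagonal, so its eigenvectors are the coordinate axes. λ_1 = 10 is the diagonal entry on the first coordinate axis, hence
  v_1 = (1, 0) (||v_1|| = 1).

λ_1 = 10,  λ_2 = 8;  v_1 ≈ (1, 0)


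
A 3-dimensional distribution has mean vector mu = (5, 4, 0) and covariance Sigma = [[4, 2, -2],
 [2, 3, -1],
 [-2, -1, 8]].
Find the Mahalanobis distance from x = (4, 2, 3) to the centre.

Step 1 — centre the observation: (x - mu) = (-1, -2, 3).

Step 2 — invert Sigma (cofactor / det for 3×3, or solve directly):
  Sigma^{-1} = [[0.4107, -0.25, 0.0714],
 [-0.25, 0.5, 0],
 [0.0714, 0, 0.1429]].

Step 3 — form the quadratic (x - mu)^T · Sigma^{-1} · (x - mu):
  Sigma^{-1} · (x - mu) = (0.3036, -0.75, 0.3571).
  (x - mu)^T · [Sigma^{-1} · (x - mu)] = (-1)·(0.3036) + (-2)·(-0.75) + (3)·(0.3571) = 2.2679.

Step 4 — take square root: d = √(2.2679) ≈ 1.5059.

d(x, mu) = √(2.2679) ≈ 1.5059


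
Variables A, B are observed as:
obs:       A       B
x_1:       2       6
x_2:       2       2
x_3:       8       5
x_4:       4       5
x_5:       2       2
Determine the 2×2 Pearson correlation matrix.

Step 1 — column means:
  mean(A) = (2 + 2 + 8 + 4 + 2) / 5 = 18/5 = 3.6
  mean(B) = (6 + 2 + 5 + 5 + 2) / 5 = 20/5 = 4

Step 2 — sample variances and covariances s[i,j] = (1/(n-1)) · Σ_k (x_{k,i} - mean_i) · (x_{k,j} - mean_j), with n-1 = 4:
  s[A,A] = ((-1.6)·(-1.6) + (-1.6)·(-1.6) + (4.4)·(4.4) + (0.4)·(0.4) + (-1.6)·(-1.6)) / 4 = 27.2/4 = 6.8
  s[A,B] = ((-1.6)·(2) + (-1.6)·(-2) + (4.4)·(1) + (0.4)·(1) + (-1.6)·(-2)) / 4 = 8/4 = 2
  s[B,B] = ((2)·(2) + (-2)·(-2) + (1)·(1) + (1)·(1) + (-2)·(-2)) / 4 = 14/4 = 3.5
  Sample standard deviations s_i = √(s[i,i]):
  s(A) = √(6.8) = 2.6077
  s(B) = √(3.5) = 1.8708

Step 3 — r_{ij} = s_{ij} / (s_i · s_j):
  r[A,A] = 1 (diagonal).
  r[A,B] = 2 / (2.6077 · 1.8708) = 2 / 4.8785 = 0.41
  r[B,B] = 1 (diagonal).

R is symmetric with unit diagonal. Assembling:

R = [[1, 0.41],
 [0.41, 1]]


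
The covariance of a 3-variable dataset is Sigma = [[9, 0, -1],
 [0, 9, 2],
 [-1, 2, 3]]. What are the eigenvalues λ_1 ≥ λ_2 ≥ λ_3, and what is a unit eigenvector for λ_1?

Step 1 — characteristic polynomial p(λ) = det(λI - Sigma) = λ³ - tr·λ² + c_1·λ - det, where tr = trace, c_1 = sum of the principal 2×2 minors, det = det(Sigma):
  tr = 9 + 9 + 3 = 21,
  c_1 = (9·9 - (0)²) + (9·3 - (-1)²) + (9·3 - (2)²) = 81 + 26 + 23 = 130,
  det = 9·(9·3 - (2)²) - (0)·((0)·3 - (2)·(-1)) + (-1)·((0)·(2) - 9·(-1)) = 9·(23) - (0)·(2) + (-1)·(9) = 198.
  So p(λ) = λ³ - 21λ² + 130λ - 198.
Step 2 — look for an integer root (rational root theorem: any rational root is an integer divisor of 198). Testing λ = 9:
  p(9) = 729 - 1701 + 1170 - 198 = 0  ✓
  Dividing out (λ - 9): p(λ) = (λ - 9)(λ² - 12λ + 22).
Step 3 — remaining eigenvalues from the quadratic λ² - 12λ + 22 = 0:
  Δ = 12² - 4·22 = 144 - 88 = 56,  λ = (12 ± √56)/2 = (12 ± 7.4833)/2 ≈ 9.7417 or 2.2583.
  Sorted: λ_1 = 9.7417,  λ_2 = 9,  λ_3 = 2.2583  (check: sum = 21 = tr ✓).

Step 4 — unit eigenvector for λ_1 ≈ 9.7417: v spans the null space of (Sigma - λ_1 I), whose rows are
  r_1 = (-0.7417, 0, -1),  r_2 = (0, -0.7417, 2),  r_3 = (-1, 2, -6.7417).
  v is orthogonal to every row, so take v ∝ r_1 × r_2 = ((0)·(2) - (-1)·(-0.7417), (-1)·(0) - (-0.7417)·(2), (-0.7417)·(-0.7417) - (0)·(0)) ≈ (-0.7417, 1.4833, 0.5501).
  Rescale (multiply by -1 so the first nonzero entry is positive): u = (0.7417, -1.4833, -0.5501).
  ||u|| = √((0.7417)² + (-1.4833)² + (-0.5501)²) = √(3.0528) ≈ 1.7472,  v_1 = u/||u|| ≈ (0.4245, -0.8489, -0.3148) (||v_1|| = 1).

λ_1 = 9.7417,  λ_2 = 9,  λ_3 = 2.2583;  v_1 ≈ (0.4245, -0.8489, -0.3148)


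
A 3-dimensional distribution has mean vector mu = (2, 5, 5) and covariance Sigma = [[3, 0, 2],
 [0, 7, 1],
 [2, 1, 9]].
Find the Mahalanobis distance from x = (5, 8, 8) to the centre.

Step 1 — centre the observation: (x - mu) = (3, 3, 3).

Step 2 — invert Sigma (cofactor / det for 3×3, or solve directly):
  Sigma^{-1} = [[0.3924, 0.0127, -0.0886],
 [0.0127, 0.1456, -0.019],
 [-0.0886, -0.019, 0.1329]].

Step 3 — form the quadratic (x - mu)^T · Sigma^{-1} · (x - mu):
  Sigma^{-1} · (x - mu) = (0.9494, 0.4177, 0.0759).
  (x - mu)^T · [Sigma^{-1} · (x - mu)] = (3)·(0.9494) + (3)·(0.4177) + (3)·(0.0759) = 4.3291.

Step 4 — take square root: d = √(4.3291) ≈ 2.0807.

d(x, mu) = √(4.3291) ≈ 2.0807


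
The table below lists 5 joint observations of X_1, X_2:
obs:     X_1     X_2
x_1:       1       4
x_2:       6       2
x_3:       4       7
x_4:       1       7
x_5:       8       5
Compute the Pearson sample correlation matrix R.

Step 1 — column means:
  mean(X_1) = (1 + 6 + 4 + 1 + 8) / 5 = 20/5 = 4
  mean(X_2) = (4 + 2 + 7 + 7 + 5) / 5 = 25/5 = 5

Step 2 — sample variances and covariances s[i,j] = (1/(n-1)) · Σ_k (x_{k,i} - mean_i) · (x_{k,j} - mean_j), with n-1 = 4:
  s[X_1,X_1] = ((-3)·(-3) + (2)·(2) + (0)·(0) + (-3)·(-3) + (4)·(4)) / 4 = 38/4 = 9.5
  s[X_1,X_2] = ((-3)·(-1) + (2)·(-3) + (0)·(2) + (-3)·(2) + (4)·(0)) / 4 = -9/4 = -2.25
  s[X_2,X_2] = ((-1)·(-1) + (-3)·(-3) + (2)·(2) + (2)·(2) + (0)·(0)) / 4 = 18/4 = 4.5
  Sample standard deviations s_i = √(s[i,i]):
  s(X_1) = √(9.5) = 3.0822
  s(X_2) = √(4.5) = 2.1213

Step 3 — r_{ij} = s_{ij} / (s_i · s_j):
  r[X_1,X_1] = 1 (diagonal).
  r[X_1,X_2] = -2.25 / (3.0822 · 2.1213) = -2.25 / 6.5383 = -0.3441
  r[X_2,X_2] = 1 (diagonal).

R is symmetric with unit diagonal. Assembling:

R = [[1, -0.3441],
 [-0.3441, 1]]


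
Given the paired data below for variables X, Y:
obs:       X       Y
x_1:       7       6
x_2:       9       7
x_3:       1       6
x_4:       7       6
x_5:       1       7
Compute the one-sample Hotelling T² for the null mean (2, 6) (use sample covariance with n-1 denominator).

Step 1 — sample mean vector:
  mean(X) = (7 + 9 + 1 + 7 + 1) / 5 = 25/5 = 5
  mean(Y) = (6 + 7 + 6 + 6 + 7) / 5 = 32/5 = 6.4
  x̄ = (5, 6.4),  deviation x̄ - mu_0 = (5, 6.4) - (2, 6) = (3, 0.4).

Step 2 — sample covariance matrix, S[i,j] = (1/(n-1)) · Σ_k (x_{k,i} - mean_i) · (x_{k,j} - mean_j), divisor n-1 = 4:
  S[X,X] = ((2)·(2) + (4)·(4) + (-4)·(-4) + (2)·(2) + (-4)·(-4)) / 4 = 56/4 = 14
  S[X,Y] = ((2)·(-0.4) + (4)·(0.6) + (-4)·(-0.4) + (2)·(-0.4) + (-4)·(0.6)) / 4 = 0/4 = 0
  S[Y,Y] = ((-0.4)·(-0.4) + (0.6)·(0.6) + (-0.4)·(-0.4) + (-0.4)·(-0.4) + (0.6)·(0.6)) / 4 = 1.2/4 = 0.3
  S = [[14, 0],
 [0, 0.3]].

Step 3 — invert S. det(S) = 14·0.3 - (0)² = 4.2.
  S^{-1} = (1/det) · [[d, -b], [-b, a]] = [[0.0714, 0],
 [0, 3.3333]].

Step 4 — quadratic form (x̄ - mu_0)^T · S^{-1} · (x̄ - mu_0):
  S^{-1} · (x̄ - mu_0) = (0.2143, 1.3333),
  (x̄ - mu_0)^T · [...] = (3)·(0.2143) + (0.4)·(1.3333) = 1.1762.

Step 5 — scale by n: T² = 5 · 1.1762 = 5.881.

T² ≈ 5.881


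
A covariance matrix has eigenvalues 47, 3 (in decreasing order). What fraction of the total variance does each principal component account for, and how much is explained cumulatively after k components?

Step 1 — total variance = trace(Sigma) = Σ λ_i = 47 + 3 = 50.

Step 2 — fraction explained by component i = λ_i / Σ λ:
  PC1: 47/50 = 0.94
  PC2: 3/50 = 0.06

Step 3 — cumulative fraction after k components = (λ_1 + ... + λ_k) / Σ λ:
  k = 1: 47/50 = 0.94
  k = 2: (47 + 3)/50 = 50/50 = 1

Summary (fraction, with percent):

explained: PC1 0.94 (94%), PC2 0.06 (6%);  cumulative: 0.94, 1


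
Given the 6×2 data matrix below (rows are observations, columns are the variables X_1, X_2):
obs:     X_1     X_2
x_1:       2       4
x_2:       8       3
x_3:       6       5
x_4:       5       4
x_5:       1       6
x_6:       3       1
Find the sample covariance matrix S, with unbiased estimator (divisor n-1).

Step 1 — column means:
  mean(X_1) = (2 + 8 + 6 + 5 + 1 + 3) / 6 = 25/6 = 4.1667
  mean(X_2) = (4 + 3 + 5 + 4 + 6 + 1) / 6 = 23/6 = 3.8333

Step 2 — sample covariance S[i,j] = (1/(n-1)) · Σ_k (x_{k,i} - mean_i) · (x_{k,j} - mean_j), with n-1 = 5.
  S[X_1,X_1] = ((-2.1667)·(-2.1667) + (3.8333)·(3.8333) + (1.8333)·(1.8333) + (0.8333)·(0.8333) + (-3.1667)·(-3.1667) + (-1.1667)·(-1.1667)) / 5 = 34.8333/5 = 6.9667
  S[X_1,X_2] = ((-2.1667)·(0.1667) + (3.8333)·(-0.8333) + (1.8333)·(1.1667) + (0.8333)·(0.1667) + (-3.1667)·(2.1667) + (-1.1667)·(-2.8333)) / 5 = -4.8333/5 = -0.9667
  S[X_2,X_2] = ((0.1667)·(0.1667) + (-0.8333)·(-0.8333) + (1.1667)·(1.1667) + (0.1667)·(0.1667) + (2.1667)·(2.1667) + (-2.8333)·(-2.8333)) / 5 = 14.8333/5 = 2.9667

S is symmetric (S[j,i] = S[i,j]). Assembling:

S = [[6.9667, -0.9667],
 [-0.9667, 2.9667]]


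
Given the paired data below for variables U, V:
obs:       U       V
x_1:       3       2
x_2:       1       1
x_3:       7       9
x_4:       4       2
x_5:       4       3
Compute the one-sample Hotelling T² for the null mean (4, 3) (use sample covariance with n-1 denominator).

Step 1 — sample mean vector:
  mean(U) = (3 + 1 + 7 + 4 + 4) / 5 = 19/5 = 3.8
  mean(V) = (2 + 1 + 9 + 2 + 3) / 5 = 17/5 = 3.4
  x̄ = (3.8, 3.4),  deviation x̄ - mu_0 = (3.8, 3.4) - (4, 3) = (-0.2, 0.4).

Step 2 — sample covariance matrix, S[i,j] = (1/(n-1)) · Σ_k (x_{k,i} - mean_i) · (x_{k,j} - mean_j), divisor n-1 = 4:
  S[U,U] = ((-0.8)·(-0.8) + (-2.8)·(-2.8) + (3.2)·(3.2) + (0.2)·(0.2) + (0.2)·(0.2)) / 4 = 18.8/4 = 4.7
  S[U,V] = ((-0.8)·(-1.4) + (-2.8)·(-2.4) + (3.2)·(5.6) + (0.2)·(-1.4) + (0.2)·(-0.4)) / 4 = 25.4/4 = 6.35
  S[V,V] = ((-1.4)·(-1.4) + (-2.4)·(-2.4) + (5.6)·(5.6) + (-1.4)·(-1.4) + (-0.4)·(-0.4)) / 4 = 41.2/4 = 10.3
  S = [[4.7, 6.35],
 [6.35, 10.3]].

Step 3 — invert S. det(S) = 4.7·10.3 - (6.35)² = 8.0875.
  S^{-1} = (1/det) · [[d, -b], [-b, a]] = [[1.2736, -0.7852],
 [-0.7852, 0.5811]].

Step 4 — quadratic form (x̄ - mu_0)^T · S^{-1} · (x̄ - mu_0):
  S^{-1} · (x̄ - mu_0) = (-0.5688, 0.3895),
  (x̄ - mu_0)^T · [...] = (-0.2)·(-0.5688) + (0.4)·(0.3895) = 0.2696.

Step 5 — scale by n: T² = 5 · 0.2696 = 1.3478.

T² ≈ 1.3478


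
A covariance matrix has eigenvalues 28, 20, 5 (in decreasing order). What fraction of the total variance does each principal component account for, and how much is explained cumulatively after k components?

Step 1 — total variance = trace(Sigma) = Σ λ_i = 28 + 20 + 5 = 53.

Step 2 — fraction explained by component i = λ_i / Σ λ:
  PC1: 28/53 = 0.5283
  PC2: 20/53 = 0.3774
  PC3: 5/53 = 0.0943

Step 3 — cumulative fraction after k components = (λ_1 + ... + λ_k) / Σ λ:
  k = 1: 28/53 = 0.5283
  k = 2: (28 + 20)/53 = 48/53 = 0.9057
  k = 3: (28 + 20 + 5)/53 = 53/53 = 1

Summary (fraction, with percent):

explained: PC1 0.5283 (52.83%), PC2 0.3774 (37.74%), PC3 0.0943 (9.43%);  cumulative: 0.5283, 0.9057, 1


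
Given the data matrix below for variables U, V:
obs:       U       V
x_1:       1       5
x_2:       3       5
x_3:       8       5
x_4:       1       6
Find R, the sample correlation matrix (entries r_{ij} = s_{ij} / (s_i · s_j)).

Step 1 — column means:
  mean(U) = (1 + 3 + 8 + 1) / 4 = 13/4 = 3.25
  mean(V) = (5 + 5 + 5 + 6) / 4 = 21/4 = 5.25

Step 2 — sample variances and covariances s[i,j] = (1/(n-1)) · Σ_k (x_{k,i} - mean_i) · (x_{k,j} - mean_j), with n-1 = 3:
  s[U,U] = ((-2.25)·(-2.25) + (-0.25)·(-0.25) + (4.75)·(4.75) + (-2.25)·(-2.25)) / 3 = 32.75/3 = 10.9167
  s[U,V] = ((-2.25)·(-0.25) + (-0.25)·(-0.25) + (4.75)·(-0.25) + (-2.25)·(0.75)) / 3 = -2.25/3 = -0.75
  s[V,V] = ((-0.25)·(-0.25) + (-0.25)·(-0.25) + (-0.25)·(-0.25) + (0.75)·(0.75)) / 3 = 0.75/3 = 0.25
  Sample standard deviations s_i = √(s[i,i]):
  s(U) = √(10.9167) = 3.304
  s(V) = √(0.25) = 0.5

Step 3 — r_{ij} = s_{ij} / (s_i · s_j):
  r[U,U] = 1 (diagonal).
  r[U,V] = -0.75 / (3.304 · 0.5) = -0.75 / 1.652 = -0.454
  r[V,V] = 1 (diagonal).

R is symmetric with unit diagonal. Assembling:

R = [[1, -0.454],
 [-0.454, 1]]
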